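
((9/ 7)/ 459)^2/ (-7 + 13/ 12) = -4/ 3016293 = -0.00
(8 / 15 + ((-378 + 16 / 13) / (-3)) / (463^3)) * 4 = 13763094104 / 6451435055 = 2.13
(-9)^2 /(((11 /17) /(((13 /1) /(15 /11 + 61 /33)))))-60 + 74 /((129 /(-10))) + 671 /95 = 581911919 /1299030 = 447.96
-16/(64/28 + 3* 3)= -112/79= -1.42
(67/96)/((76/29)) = 1943/7296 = 0.27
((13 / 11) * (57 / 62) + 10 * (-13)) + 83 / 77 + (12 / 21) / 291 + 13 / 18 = -127.11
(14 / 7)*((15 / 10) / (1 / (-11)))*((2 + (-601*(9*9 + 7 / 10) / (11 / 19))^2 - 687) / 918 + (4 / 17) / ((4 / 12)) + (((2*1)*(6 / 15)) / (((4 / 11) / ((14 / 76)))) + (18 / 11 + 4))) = -551230117232137 / 2131800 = -258574968.21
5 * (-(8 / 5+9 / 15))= -11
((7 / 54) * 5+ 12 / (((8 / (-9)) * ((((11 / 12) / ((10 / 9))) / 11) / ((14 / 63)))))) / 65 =-425 / 702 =-0.61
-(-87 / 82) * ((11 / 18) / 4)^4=424589 / 734552064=0.00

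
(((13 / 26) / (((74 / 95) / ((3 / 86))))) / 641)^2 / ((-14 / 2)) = -0.00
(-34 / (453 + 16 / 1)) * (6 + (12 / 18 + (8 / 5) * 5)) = -1496 / 1407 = -1.06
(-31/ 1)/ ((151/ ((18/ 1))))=-558/ 151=-3.70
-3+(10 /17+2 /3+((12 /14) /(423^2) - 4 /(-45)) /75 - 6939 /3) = -6160850351878 /2661568875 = -2314.74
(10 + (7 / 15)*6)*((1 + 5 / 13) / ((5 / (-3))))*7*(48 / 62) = -57.63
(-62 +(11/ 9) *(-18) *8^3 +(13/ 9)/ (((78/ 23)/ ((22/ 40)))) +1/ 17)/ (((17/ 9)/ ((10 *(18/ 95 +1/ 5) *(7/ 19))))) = -53856454561/ 6259740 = -8603.62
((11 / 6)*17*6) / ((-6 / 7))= -1309 / 6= -218.17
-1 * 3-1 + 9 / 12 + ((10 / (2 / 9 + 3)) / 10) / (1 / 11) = 19 / 116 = 0.16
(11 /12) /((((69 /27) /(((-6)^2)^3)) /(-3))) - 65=-1156231 /23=-50270.91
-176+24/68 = -2986/17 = -175.65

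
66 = 66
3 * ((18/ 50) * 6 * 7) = 1134/ 25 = 45.36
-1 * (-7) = 7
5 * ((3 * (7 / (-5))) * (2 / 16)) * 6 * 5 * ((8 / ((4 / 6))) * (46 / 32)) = -21735 / 16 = -1358.44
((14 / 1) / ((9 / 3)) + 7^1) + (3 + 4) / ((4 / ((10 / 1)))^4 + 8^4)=89613685 / 7680048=11.67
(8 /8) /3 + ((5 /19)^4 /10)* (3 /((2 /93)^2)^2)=84160021397 /12510816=6726.98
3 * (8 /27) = 8 /9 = 0.89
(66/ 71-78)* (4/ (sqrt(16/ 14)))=-5472* sqrt(14)/ 71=-288.37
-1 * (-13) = 13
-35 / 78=-0.45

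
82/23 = 3.57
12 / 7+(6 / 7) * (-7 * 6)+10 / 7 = -230 / 7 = -32.86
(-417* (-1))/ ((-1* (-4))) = 417/ 4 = 104.25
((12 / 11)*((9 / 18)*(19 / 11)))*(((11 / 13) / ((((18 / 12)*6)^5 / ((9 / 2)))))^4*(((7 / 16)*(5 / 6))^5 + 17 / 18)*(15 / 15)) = 17824753979681 / 1150743307303469475524285300736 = 0.00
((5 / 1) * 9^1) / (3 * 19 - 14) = 45 / 43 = 1.05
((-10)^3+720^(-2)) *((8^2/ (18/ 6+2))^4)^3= -19342813076521541.50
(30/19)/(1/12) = 360/19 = 18.95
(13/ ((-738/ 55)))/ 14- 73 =-754951/ 10332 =-73.07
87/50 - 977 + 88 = -44363/50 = -887.26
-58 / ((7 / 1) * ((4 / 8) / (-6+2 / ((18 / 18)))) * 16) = 29 / 7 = 4.14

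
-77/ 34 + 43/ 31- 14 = -15681/ 1054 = -14.88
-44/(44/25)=-25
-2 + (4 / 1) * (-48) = -194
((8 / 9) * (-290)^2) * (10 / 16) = 420500 / 9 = 46722.22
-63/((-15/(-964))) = -4048.80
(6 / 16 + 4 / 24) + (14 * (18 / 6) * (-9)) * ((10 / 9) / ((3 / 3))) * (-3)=1260.54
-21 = -21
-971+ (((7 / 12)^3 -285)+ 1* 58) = -2069801 / 1728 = -1197.80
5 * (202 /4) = 505 /2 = 252.50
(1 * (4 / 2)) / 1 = 2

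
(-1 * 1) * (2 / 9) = -2 / 9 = -0.22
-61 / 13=-4.69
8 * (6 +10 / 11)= 608 / 11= 55.27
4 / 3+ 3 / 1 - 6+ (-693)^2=1440742 / 3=480247.33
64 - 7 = 57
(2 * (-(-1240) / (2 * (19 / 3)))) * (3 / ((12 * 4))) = 465 / 38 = 12.24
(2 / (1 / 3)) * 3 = 18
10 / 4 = 2.50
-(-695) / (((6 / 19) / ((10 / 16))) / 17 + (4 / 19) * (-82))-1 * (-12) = -788441 / 27832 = -28.33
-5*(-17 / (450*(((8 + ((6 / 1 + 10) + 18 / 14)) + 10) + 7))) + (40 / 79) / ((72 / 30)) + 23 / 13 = 54299093 / 27359280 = 1.98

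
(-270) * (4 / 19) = -1080 / 19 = -56.84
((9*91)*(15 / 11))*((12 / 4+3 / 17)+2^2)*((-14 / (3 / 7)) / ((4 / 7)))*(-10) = 856796850 / 187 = 4581801.34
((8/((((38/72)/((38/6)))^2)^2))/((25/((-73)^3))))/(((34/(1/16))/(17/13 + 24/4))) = -38316618432/1105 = -34675672.79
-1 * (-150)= 150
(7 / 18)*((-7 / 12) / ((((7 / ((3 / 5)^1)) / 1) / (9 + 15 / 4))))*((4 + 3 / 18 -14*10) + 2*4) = 31.69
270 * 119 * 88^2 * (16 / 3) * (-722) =-958102548480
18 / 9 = 2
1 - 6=-5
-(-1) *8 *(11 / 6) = 44 / 3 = 14.67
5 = 5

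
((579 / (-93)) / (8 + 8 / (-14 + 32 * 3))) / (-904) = 7913 / 9303968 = 0.00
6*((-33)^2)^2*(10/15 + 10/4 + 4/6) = 27276183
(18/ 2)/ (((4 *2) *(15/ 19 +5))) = 171/ 880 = 0.19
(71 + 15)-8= 78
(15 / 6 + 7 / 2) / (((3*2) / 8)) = 8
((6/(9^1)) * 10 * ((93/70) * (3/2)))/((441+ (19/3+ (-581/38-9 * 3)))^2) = 1208628/14924914375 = 0.00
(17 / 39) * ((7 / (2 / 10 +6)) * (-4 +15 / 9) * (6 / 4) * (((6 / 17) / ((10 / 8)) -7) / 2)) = 27979 / 4836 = 5.79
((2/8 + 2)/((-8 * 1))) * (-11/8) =99/256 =0.39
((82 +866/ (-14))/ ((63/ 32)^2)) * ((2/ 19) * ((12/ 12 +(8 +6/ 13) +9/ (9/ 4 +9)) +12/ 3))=9914368/ 1270815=7.80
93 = 93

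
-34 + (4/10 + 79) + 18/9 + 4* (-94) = -1643/5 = -328.60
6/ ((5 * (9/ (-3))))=-2/ 5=-0.40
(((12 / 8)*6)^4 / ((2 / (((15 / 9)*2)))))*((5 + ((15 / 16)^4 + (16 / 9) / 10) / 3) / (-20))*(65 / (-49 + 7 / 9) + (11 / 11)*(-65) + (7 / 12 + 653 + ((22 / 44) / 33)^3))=-1033986988628969349 / 605714120704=-1707054.46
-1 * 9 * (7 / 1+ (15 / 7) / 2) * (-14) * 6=6102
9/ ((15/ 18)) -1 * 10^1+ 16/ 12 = 32/ 15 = 2.13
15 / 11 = 1.36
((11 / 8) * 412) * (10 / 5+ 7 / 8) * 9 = 234531 / 16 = 14658.19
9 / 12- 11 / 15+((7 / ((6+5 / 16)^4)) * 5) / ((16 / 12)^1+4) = 129865201 / 6243624060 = 0.02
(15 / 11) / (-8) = -15 / 88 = -0.17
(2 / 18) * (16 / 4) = 4 / 9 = 0.44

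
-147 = -147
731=731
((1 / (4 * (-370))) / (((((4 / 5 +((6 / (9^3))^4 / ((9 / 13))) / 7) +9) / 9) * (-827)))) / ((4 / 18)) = 17793060798303 / 5269736988360308368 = 0.00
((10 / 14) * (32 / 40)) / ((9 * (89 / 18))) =8 / 623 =0.01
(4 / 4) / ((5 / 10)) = 2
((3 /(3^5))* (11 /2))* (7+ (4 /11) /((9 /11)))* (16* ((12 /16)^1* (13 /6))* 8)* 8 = 613184 /729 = 841.13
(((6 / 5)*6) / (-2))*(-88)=1584 / 5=316.80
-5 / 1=-5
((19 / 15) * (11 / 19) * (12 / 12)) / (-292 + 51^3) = 11 / 1985385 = 0.00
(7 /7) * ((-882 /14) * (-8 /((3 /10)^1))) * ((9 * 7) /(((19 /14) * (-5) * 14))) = -21168 /19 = -1114.11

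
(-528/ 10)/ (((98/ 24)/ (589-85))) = -228096/ 35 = -6517.03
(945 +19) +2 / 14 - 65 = 6294 / 7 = 899.14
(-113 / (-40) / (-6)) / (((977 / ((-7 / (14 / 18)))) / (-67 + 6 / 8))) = -17967 / 62528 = -0.29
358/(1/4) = 1432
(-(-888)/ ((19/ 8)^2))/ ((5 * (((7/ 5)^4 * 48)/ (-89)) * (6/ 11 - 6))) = 2.79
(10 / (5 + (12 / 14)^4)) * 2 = 48020 / 13301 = 3.61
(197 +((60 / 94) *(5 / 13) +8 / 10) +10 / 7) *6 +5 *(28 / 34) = 436603756 / 363545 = 1200.96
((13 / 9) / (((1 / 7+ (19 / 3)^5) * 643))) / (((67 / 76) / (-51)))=-2380833 / 186680053954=-0.00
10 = 10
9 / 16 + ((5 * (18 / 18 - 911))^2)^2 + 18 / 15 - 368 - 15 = 34287480499969501 / 80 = 428593506249618.76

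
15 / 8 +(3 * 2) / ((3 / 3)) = 63 / 8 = 7.88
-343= -343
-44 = -44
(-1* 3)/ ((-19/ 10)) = 30/ 19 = 1.58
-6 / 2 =-3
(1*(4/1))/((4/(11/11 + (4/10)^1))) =7/5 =1.40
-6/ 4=-3/ 2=-1.50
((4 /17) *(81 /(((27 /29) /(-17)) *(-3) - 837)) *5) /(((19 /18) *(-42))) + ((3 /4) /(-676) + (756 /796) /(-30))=-2064000063 /68346263440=-0.03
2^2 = 4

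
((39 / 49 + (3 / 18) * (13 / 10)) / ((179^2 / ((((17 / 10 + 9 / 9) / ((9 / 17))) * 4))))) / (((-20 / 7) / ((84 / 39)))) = -3893 / 8010250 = -0.00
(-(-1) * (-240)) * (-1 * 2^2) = 960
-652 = -652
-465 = -465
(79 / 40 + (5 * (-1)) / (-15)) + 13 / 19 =6823 / 2280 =2.99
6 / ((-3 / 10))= -20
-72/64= -9/8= -1.12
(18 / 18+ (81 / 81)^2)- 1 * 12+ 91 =81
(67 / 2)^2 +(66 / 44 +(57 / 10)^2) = 28906 / 25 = 1156.24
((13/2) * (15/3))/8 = 65/16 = 4.06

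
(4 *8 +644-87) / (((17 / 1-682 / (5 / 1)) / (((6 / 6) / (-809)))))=0.01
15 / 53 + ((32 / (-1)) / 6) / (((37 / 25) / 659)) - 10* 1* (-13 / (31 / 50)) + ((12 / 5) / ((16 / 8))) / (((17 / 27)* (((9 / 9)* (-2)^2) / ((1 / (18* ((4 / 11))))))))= -536914956673 / 248027280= -2164.74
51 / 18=17 / 6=2.83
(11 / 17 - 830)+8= -13963 / 17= -821.35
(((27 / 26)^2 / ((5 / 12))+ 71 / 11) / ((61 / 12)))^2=1017322373376 / 321483330025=3.16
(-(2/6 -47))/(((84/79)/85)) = 33575/9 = 3730.56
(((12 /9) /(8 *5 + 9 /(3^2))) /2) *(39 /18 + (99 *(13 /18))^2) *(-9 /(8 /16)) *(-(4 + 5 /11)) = 3007277 /451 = 6668.02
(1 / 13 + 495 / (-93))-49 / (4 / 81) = -1607963 / 1612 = -997.50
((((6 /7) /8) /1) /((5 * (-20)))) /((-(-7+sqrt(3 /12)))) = -3 /18200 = -0.00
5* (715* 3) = 10725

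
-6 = -6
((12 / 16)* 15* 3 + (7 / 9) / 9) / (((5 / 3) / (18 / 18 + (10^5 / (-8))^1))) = -253752.85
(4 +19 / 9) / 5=11 / 9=1.22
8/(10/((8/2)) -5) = -16/5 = -3.20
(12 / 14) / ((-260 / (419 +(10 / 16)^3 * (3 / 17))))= -10942053 / 7920640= -1.38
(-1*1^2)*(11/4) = -11/4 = -2.75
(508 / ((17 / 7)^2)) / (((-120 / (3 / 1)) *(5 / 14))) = -43561 / 7225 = -6.03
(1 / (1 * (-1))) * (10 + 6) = -16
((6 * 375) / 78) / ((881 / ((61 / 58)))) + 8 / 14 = 2817221 / 4649918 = 0.61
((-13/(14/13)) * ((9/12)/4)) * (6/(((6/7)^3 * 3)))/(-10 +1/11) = 91091/125568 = 0.73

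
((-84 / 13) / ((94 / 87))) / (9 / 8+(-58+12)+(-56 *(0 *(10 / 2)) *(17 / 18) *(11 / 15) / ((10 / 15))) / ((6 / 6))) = 29232 / 219349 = 0.13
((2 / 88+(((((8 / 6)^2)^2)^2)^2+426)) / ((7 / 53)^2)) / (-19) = -2797453173388721 / 1763365879044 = -1586.43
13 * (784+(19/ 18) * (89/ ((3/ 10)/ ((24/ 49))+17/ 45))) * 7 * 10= 570235120/ 713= 799768.75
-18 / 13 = -1.38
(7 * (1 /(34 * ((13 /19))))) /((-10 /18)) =-0.54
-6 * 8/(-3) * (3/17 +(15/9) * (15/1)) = 6848/17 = 402.82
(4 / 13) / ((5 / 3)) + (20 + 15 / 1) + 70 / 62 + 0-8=57052 / 2015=28.31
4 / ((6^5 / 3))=1 / 648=0.00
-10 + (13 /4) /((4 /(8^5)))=26614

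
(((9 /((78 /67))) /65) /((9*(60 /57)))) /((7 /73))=92929 /709800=0.13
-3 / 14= -0.21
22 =22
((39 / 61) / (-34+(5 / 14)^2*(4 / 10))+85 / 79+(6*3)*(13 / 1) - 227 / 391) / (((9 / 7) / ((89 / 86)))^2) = 95084724110525947 / 625917588498018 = 151.91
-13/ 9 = -1.44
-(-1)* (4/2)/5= 2/5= 0.40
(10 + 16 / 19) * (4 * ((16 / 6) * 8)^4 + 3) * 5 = 69122380210 / 1539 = 44913827.30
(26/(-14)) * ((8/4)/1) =-26/7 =-3.71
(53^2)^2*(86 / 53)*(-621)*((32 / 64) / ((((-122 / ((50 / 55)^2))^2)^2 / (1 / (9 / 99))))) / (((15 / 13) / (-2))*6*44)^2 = -388803916515625 / 97943306447709393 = -0.00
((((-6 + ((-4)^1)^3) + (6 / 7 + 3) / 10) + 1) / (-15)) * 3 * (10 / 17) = 4803 / 595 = 8.07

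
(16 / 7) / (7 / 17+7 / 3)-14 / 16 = -0.04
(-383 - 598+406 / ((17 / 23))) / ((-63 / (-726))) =-1776038 / 357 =-4974.90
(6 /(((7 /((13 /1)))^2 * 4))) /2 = 507 /196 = 2.59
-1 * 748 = -748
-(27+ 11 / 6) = -173 / 6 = -28.83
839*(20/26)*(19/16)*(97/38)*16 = 406915/13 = 31301.15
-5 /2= -2.50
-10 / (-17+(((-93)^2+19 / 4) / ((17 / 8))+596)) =-170 / 79073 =-0.00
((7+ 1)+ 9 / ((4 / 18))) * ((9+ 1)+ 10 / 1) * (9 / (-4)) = -4365 / 2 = -2182.50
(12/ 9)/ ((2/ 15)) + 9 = 19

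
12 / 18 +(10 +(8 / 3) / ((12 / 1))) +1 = 107 / 9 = 11.89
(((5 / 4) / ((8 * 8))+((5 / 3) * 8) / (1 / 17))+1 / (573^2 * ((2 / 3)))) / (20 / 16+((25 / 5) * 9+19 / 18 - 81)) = -19053479469 / 2832092992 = -6.73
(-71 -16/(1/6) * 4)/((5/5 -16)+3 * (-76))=1.87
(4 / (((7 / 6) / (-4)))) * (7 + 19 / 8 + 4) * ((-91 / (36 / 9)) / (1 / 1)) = 4173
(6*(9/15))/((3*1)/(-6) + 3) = 36/25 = 1.44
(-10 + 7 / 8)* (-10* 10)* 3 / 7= 5475 / 14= 391.07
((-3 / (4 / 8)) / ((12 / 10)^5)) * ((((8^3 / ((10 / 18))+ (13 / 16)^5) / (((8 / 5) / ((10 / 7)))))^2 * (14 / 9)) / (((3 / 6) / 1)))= -1825359702483482572578125 / 359091701538619392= -5083268.97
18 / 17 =1.06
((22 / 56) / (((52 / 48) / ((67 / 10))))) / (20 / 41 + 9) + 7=2568581 / 353990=7.26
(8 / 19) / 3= 8 / 57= 0.14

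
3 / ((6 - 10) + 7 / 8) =-24 / 25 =-0.96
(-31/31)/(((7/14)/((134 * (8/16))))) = -134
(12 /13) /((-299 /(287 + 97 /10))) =-774 /845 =-0.92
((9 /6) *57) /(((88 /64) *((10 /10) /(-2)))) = -124.36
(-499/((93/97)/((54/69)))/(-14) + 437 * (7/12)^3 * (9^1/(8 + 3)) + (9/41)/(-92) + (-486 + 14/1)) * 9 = -482232076257/144060224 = -3347.43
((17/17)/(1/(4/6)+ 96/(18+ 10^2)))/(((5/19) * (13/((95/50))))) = 21299/88725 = 0.24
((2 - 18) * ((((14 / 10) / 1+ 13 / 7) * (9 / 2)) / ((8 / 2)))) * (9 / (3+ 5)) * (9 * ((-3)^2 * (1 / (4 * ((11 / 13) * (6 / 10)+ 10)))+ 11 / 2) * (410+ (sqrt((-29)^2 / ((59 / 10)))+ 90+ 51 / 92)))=-29872541496033 / 17594080 - 18811832607 * sqrt(590) / 11283160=-1738371.92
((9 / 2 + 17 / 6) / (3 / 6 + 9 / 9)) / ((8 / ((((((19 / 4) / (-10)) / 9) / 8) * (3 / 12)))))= -209 / 207360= -0.00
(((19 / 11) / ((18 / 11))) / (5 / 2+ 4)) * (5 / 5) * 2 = 38 / 117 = 0.32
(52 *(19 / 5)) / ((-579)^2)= 988 / 1676205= 0.00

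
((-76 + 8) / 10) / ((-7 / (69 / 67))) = 2346 / 2345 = 1.00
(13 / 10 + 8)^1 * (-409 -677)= -10099.80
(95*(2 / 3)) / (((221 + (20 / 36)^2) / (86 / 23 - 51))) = -2788155 / 206149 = -13.52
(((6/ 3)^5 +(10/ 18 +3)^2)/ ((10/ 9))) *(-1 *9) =-1808/ 5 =-361.60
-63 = -63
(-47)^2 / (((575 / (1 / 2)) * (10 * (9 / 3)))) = 2209 / 34500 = 0.06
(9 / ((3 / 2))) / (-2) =-3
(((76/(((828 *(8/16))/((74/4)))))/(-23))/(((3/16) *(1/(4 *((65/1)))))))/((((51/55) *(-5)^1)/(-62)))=-1994495360/728433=-2738.06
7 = 7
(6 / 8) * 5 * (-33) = -495 / 4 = -123.75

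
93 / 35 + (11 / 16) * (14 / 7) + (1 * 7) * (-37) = -71391 / 280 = -254.97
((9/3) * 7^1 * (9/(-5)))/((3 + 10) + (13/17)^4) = -2.83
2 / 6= 0.33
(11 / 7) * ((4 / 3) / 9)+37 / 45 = 997 / 945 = 1.06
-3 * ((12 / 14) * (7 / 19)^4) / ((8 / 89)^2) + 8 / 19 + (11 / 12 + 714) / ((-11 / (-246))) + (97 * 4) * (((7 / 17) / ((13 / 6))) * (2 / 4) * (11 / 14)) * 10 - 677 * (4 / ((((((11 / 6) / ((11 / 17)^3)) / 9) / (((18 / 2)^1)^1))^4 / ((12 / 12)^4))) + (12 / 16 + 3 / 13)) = -19306949794474148466290005182921 / 347446127957018070693856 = -55568182.35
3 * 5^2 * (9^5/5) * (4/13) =272533.85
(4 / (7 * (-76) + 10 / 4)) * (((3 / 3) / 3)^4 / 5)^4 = -8 / 28491548461875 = -0.00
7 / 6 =1.17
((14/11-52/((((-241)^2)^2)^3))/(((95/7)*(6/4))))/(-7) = -358295445407064844607236788108/40116293619683867422988833282645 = -0.01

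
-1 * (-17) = 17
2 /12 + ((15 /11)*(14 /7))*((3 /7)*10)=5477 /462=11.85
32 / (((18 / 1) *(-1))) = -16 / 9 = -1.78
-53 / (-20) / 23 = 53 / 460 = 0.12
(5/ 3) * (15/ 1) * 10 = 250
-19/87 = -0.22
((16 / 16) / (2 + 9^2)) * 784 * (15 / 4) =2940 / 83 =35.42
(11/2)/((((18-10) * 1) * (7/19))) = 209/112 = 1.87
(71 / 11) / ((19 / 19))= 71 / 11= 6.45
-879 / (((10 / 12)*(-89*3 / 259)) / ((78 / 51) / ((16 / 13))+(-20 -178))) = -6091980699 / 30260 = -201321.24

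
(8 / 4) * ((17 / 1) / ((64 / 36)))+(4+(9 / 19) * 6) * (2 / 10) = 20.49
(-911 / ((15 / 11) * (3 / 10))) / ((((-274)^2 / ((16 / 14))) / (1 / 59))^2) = -80168 / 540785304453681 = -0.00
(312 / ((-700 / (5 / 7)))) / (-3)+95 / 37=24237 / 9065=2.67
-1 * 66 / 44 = -3 / 2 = -1.50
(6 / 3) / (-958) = -1 / 479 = -0.00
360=360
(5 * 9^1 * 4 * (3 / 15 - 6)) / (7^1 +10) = -1044 / 17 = -61.41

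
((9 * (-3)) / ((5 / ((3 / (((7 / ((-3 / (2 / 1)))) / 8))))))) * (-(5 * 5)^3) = -3037500 / 7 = -433928.57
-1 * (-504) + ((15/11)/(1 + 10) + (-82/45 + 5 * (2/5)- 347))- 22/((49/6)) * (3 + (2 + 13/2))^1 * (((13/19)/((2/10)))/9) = 737713598/5069295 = 145.53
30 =30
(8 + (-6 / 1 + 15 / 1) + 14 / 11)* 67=13467 / 11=1224.27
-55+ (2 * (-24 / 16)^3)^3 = -23203 / 64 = -362.55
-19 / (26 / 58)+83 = 528 / 13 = 40.62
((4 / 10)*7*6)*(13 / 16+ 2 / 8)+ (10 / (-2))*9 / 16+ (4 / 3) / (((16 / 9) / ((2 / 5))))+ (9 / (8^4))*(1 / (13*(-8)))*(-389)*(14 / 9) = 16347439 / 1064960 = 15.35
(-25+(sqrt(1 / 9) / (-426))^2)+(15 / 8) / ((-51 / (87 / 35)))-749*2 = -592058508305 / 388721592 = -1523.09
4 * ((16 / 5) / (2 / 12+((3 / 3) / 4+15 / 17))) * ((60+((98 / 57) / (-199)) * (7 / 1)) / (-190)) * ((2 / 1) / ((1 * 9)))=-2958898688 / 4283400375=-0.69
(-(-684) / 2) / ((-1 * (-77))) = 342 / 77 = 4.44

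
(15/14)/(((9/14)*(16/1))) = 5/48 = 0.10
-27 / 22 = -1.23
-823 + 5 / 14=-11517 / 14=-822.64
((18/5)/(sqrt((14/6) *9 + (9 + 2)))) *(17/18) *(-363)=-6171 *sqrt(2)/40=-218.18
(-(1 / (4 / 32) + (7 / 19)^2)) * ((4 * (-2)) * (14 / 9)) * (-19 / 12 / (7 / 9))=-3916 / 19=-206.11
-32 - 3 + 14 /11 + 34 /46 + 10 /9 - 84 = -263852 /2277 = -115.88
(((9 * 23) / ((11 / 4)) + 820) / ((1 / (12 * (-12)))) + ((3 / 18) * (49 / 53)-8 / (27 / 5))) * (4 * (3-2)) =-8117356666 / 15741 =-515682.40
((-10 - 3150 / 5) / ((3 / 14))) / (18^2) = -2240 / 243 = -9.22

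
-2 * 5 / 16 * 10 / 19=-25 / 76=-0.33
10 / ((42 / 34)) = 170 / 21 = 8.10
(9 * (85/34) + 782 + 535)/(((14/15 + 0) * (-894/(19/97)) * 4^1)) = -254505/3237472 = -0.08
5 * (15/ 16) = 75/ 16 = 4.69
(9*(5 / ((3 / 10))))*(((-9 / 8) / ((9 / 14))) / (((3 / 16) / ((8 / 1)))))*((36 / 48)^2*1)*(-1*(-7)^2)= 308700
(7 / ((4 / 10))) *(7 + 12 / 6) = 315 / 2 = 157.50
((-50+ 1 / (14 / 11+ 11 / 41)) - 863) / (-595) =634084 / 413525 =1.53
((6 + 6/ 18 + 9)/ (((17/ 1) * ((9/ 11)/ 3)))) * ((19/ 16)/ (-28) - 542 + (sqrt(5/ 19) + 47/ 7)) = -8668033/ 4896 + 506 * sqrt(95)/ 2907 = -1768.74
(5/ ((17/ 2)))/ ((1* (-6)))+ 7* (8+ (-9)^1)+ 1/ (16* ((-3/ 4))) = -1465/ 204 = -7.18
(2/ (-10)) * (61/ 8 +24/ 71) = -4523/ 2840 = -1.59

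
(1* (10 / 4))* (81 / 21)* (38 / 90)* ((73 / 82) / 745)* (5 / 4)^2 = 20805 / 2736832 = 0.01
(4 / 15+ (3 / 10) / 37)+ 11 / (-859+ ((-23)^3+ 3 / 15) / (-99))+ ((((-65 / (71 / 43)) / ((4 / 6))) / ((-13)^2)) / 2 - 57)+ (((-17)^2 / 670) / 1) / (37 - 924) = -56.92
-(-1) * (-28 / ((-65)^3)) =28 / 274625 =0.00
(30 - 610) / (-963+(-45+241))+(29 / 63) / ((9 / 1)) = 351103 / 434889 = 0.81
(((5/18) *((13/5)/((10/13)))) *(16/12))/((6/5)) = 169/162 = 1.04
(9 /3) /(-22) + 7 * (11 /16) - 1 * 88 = -14665 /176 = -83.32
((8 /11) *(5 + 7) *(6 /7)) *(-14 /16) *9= -648 /11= -58.91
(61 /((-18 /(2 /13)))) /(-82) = 61 /9594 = 0.01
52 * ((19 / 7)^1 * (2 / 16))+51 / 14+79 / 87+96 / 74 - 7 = 371593 / 22533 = 16.49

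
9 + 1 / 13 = 9.08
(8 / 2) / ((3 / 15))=20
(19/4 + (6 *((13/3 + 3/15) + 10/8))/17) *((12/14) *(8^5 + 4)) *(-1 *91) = -1475575686/85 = -17359713.95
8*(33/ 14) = 132/ 7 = 18.86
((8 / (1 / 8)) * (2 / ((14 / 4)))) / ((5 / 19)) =4864 / 35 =138.97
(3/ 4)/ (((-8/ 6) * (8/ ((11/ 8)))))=-0.10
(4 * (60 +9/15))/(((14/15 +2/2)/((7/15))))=8484/145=58.51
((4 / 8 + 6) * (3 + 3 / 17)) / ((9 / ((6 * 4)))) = 936 / 17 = 55.06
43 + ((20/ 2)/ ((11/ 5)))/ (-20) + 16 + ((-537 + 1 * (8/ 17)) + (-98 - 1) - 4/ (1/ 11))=-232163/ 374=-620.76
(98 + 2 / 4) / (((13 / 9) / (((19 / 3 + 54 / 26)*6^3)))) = 20935584 / 169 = 123879.20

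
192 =192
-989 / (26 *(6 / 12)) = -989 / 13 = -76.08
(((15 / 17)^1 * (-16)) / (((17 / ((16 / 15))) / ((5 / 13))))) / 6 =-640 / 11271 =-0.06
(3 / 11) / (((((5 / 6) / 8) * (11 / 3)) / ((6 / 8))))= 324 / 605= 0.54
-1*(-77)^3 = 456533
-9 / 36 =-1 / 4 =-0.25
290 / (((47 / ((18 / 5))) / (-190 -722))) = -952128 / 47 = -20258.04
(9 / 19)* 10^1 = 90 / 19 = 4.74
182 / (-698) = -91 / 349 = -0.26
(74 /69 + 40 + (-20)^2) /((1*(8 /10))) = 551.34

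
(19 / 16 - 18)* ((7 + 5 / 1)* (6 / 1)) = -2421 / 2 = -1210.50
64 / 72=8 / 9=0.89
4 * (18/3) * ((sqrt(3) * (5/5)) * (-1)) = -24 * sqrt(3) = -41.57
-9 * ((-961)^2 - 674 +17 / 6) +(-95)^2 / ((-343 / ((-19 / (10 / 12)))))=-5697263331 / 686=-8305048.59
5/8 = 0.62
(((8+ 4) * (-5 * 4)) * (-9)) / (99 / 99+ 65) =360 / 11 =32.73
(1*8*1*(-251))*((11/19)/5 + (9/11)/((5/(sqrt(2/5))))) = -22088/95 - 18072*sqrt(10)/275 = -440.32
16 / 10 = 8 / 5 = 1.60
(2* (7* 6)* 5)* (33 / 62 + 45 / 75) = 14742 / 31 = 475.55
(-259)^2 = 67081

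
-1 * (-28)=28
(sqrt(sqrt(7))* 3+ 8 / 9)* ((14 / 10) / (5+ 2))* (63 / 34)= 28 / 85+ 189* 7^(1 / 4) / 170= 2.14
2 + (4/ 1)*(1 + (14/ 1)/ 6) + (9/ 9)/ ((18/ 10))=143/ 9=15.89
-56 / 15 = -3.73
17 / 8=2.12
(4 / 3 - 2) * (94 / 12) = -47 / 9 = -5.22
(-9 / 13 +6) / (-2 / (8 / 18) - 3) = -46 / 65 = -0.71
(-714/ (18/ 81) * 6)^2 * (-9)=-3344771556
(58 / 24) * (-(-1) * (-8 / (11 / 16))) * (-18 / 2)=2784 / 11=253.09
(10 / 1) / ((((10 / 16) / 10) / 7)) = 1120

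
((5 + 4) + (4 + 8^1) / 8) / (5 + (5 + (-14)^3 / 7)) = -21 / 764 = -0.03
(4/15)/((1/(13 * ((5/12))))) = 13/9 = 1.44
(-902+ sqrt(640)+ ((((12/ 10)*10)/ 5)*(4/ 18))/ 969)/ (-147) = 13110562/ 2136645 -8*sqrt(10)/ 147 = 5.96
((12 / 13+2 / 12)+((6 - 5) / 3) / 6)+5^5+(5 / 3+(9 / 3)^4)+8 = 376367 / 117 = 3216.81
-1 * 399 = -399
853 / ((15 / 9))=2559 / 5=511.80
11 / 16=0.69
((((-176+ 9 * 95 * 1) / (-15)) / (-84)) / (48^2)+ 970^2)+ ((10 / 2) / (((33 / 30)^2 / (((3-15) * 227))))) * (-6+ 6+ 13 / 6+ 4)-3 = 43732031996377 / 50181120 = 871483.78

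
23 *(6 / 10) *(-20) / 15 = -18.40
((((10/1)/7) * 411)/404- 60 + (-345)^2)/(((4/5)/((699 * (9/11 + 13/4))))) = 105238375356825/248864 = 422875045.63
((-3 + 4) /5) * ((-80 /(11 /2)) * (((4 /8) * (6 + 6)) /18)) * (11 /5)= -32 /15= -2.13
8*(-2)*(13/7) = -208/7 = -29.71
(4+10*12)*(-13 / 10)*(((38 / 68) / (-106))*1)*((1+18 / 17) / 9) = 53599 / 275706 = 0.19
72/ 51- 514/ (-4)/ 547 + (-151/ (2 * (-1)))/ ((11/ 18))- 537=-84246829/ 204578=-411.81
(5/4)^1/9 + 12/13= 497/468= 1.06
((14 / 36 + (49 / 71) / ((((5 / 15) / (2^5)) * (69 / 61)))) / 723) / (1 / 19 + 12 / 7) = 46100327 / 998837514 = 0.05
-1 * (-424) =424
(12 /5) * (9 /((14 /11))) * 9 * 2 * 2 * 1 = 21384 /35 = 610.97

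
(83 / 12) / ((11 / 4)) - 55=-1732 / 33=-52.48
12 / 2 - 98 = -92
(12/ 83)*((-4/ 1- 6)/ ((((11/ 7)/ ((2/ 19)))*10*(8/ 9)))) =-189/ 17347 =-0.01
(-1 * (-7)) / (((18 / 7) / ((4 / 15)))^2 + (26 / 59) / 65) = 404740 / 5376767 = 0.08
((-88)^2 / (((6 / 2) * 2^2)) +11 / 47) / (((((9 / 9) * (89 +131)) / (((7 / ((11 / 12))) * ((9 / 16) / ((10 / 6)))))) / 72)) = 544.52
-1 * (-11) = 11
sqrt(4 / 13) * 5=10 * sqrt(13) / 13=2.77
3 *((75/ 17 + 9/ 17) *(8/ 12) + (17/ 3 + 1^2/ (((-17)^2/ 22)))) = 7835/ 289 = 27.11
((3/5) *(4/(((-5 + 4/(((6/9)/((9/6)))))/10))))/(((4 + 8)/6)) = 3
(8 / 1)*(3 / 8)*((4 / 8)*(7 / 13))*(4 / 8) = 21 / 52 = 0.40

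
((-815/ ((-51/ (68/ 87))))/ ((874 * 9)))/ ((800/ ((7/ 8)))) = 1141/ 656968320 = 0.00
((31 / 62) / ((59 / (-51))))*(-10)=4.32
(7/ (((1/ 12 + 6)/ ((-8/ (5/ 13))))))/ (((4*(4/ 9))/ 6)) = -29484/ 365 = -80.78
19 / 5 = 3.80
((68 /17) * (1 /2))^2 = 4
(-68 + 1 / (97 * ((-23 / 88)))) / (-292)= 37949 / 162863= 0.23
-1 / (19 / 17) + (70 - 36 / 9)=1237 / 19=65.11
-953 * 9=-8577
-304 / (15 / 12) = -1216 / 5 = -243.20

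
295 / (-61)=-295 / 61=-4.84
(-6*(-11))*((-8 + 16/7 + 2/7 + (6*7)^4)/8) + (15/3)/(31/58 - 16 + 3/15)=25671446.89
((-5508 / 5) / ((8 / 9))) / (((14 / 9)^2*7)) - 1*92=-2266073 / 13720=-165.17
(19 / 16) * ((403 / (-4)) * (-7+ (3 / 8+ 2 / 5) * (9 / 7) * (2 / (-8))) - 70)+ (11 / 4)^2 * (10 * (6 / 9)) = 179467949 / 215040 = 834.58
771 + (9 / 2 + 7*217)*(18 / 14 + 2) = 80875 / 14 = 5776.79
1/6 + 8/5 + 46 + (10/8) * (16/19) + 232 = 280.82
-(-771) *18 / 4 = 6939 / 2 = 3469.50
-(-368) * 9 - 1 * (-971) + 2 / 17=4283.12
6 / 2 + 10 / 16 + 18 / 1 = 173 / 8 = 21.62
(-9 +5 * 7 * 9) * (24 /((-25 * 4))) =-1836 /25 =-73.44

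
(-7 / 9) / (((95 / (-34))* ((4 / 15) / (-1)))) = -119 / 114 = -1.04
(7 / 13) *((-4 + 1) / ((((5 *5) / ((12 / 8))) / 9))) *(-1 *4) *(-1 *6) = -6804 / 325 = -20.94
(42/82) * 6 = 126/41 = 3.07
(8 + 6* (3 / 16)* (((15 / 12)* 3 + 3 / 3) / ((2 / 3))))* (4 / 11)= 1025 / 176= 5.82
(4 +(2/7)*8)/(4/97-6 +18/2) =4268/2065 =2.07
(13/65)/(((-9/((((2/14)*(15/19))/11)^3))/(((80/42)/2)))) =-500/21919518929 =-0.00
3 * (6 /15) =6 /5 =1.20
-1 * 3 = -3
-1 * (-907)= 907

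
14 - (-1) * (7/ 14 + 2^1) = 33/ 2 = 16.50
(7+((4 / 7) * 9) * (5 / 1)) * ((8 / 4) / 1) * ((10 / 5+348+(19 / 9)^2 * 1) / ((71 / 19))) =6206.20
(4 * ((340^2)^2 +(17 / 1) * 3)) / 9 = 5939271133.78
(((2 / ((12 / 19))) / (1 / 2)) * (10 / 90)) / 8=19 / 216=0.09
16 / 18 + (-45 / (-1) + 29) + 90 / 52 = 17929 / 234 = 76.62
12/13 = 0.92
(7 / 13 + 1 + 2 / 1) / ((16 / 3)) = 69 / 104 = 0.66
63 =63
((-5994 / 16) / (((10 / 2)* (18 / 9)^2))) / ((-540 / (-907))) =-100677 / 3200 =-31.46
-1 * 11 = -11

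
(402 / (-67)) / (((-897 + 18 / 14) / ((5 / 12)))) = 7 / 2508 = 0.00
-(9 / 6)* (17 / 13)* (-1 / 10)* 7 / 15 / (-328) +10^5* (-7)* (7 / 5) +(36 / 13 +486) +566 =-417422246519 / 426400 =-978945.23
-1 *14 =-14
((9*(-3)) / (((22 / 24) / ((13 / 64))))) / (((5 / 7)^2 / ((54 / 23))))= -1393119 / 50600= -27.53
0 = 0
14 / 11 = 1.27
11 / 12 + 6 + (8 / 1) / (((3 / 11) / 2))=787 / 12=65.58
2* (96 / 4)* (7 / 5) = 336 / 5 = 67.20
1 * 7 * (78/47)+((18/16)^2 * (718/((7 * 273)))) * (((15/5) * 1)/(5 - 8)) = 10674093/958048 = 11.14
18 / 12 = 3 / 2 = 1.50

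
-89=-89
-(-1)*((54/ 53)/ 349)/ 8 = 27/ 73988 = 0.00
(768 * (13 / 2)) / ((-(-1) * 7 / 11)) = 54912 / 7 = 7844.57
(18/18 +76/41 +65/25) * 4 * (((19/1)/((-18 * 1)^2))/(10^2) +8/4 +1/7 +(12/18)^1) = 356269147/5811750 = 61.30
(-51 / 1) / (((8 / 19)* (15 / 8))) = -323 / 5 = -64.60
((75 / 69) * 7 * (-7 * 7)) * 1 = -372.83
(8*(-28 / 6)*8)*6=-1792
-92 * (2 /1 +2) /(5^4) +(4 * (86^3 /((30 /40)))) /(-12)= -1590143312 /5625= -282692.14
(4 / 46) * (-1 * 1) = -2 / 23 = -0.09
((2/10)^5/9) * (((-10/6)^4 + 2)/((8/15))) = 787/1215000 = 0.00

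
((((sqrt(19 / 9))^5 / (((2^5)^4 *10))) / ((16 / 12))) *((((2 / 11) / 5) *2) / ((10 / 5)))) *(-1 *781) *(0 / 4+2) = -25631 *sqrt(19) / 4246732800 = -0.00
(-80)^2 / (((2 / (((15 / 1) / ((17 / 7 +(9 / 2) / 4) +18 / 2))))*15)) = 179200 / 703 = 254.91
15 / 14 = 1.07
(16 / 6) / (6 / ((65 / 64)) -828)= -130 / 40077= -0.00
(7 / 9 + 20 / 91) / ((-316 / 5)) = -4085 / 258804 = -0.02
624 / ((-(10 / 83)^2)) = -1074684 / 25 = -42987.36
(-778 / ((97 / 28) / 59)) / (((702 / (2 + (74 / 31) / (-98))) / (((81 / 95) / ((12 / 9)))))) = -619883559 / 25995515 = -23.85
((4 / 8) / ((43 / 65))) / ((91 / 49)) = 0.41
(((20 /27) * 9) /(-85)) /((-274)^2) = -1 /957219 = -0.00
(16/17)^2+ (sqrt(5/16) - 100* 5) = -144244/289+ sqrt(5)/4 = -498.56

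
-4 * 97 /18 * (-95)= 18430 /9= 2047.78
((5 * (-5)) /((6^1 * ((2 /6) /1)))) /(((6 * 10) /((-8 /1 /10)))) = 1 /6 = 0.17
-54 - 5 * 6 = -84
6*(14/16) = 21/4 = 5.25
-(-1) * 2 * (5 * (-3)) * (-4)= 120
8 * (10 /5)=16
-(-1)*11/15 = 11/15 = 0.73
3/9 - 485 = -1454/3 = -484.67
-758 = -758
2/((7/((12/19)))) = 24/133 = 0.18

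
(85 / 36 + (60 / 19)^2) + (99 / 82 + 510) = 278961347 / 532836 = 523.54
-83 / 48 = -1.73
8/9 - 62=-550/9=-61.11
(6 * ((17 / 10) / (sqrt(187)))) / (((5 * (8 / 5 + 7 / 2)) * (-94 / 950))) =-190 * sqrt(187) / 8789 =-0.30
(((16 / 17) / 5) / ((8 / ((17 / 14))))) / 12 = 0.00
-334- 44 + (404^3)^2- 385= 4347986536860933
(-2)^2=4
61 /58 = 1.05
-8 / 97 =-0.08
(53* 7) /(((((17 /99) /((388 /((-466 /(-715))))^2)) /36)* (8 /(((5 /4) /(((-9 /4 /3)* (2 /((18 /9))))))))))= -5300122544466750 /922913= -5742819252.16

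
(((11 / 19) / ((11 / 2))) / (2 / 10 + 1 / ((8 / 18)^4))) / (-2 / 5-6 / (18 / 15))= -12800 / 16960293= -0.00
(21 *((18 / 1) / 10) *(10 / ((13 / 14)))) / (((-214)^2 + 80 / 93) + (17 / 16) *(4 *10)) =984312 / 110839573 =0.01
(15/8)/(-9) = -5/24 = -0.21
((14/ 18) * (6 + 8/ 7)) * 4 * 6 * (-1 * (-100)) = 40000/ 3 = 13333.33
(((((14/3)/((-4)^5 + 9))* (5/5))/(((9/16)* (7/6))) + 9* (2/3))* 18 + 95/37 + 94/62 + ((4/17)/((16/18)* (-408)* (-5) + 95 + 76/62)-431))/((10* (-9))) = 124594877018307/35147500296650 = 3.54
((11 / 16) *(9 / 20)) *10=99 / 32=3.09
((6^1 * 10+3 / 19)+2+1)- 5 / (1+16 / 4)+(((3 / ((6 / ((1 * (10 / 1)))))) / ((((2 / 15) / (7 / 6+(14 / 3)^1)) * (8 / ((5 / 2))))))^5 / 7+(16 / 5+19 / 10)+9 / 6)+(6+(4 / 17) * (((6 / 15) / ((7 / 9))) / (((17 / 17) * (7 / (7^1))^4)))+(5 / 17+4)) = 2588588245141828078649 / 12138651320320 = 213251717.74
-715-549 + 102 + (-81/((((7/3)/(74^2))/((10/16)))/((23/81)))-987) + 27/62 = -7786966/217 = -35884.64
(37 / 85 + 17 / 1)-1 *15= 207 / 85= 2.44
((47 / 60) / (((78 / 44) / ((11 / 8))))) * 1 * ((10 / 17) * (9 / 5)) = 5687 / 8840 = 0.64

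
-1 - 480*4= -1921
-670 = -670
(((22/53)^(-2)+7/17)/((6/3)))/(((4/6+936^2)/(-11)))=-0.00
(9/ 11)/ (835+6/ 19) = 0.00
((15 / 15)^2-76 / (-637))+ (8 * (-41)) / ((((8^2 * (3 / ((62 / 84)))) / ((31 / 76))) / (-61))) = 226518023 / 6971328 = 32.49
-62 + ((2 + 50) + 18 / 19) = -172 / 19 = -9.05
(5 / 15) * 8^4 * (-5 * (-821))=16814080 / 3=5604693.33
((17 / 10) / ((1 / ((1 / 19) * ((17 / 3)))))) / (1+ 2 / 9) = 867 / 2090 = 0.41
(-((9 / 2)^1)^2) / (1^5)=-81 / 4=-20.25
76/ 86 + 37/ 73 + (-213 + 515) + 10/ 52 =24776613/ 81614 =303.58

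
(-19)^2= 361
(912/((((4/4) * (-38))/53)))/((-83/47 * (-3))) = -19928/83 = -240.10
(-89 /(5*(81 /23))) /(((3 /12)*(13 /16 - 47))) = 131008 /299295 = 0.44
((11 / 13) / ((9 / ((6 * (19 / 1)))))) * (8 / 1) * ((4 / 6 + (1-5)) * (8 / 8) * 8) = -267520 / 117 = -2286.50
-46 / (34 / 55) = -1265 / 17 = -74.41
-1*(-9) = 9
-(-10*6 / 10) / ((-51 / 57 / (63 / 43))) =-7182 / 731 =-9.82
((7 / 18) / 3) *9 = 7 / 6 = 1.17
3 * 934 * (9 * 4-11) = 70050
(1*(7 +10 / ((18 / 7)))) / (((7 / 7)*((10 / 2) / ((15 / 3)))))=98 / 9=10.89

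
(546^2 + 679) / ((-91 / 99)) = -4225815 / 13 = -325062.69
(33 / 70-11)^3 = -400315553 / 343000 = -1167.10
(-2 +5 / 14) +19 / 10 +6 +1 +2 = 324 / 35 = 9.26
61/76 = 0.80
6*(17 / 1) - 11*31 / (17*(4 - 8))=7277 / 68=107.01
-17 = -17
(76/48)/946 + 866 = 9830851/11352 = 866.00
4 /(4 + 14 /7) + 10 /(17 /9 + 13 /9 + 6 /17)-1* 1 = 671 /282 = 2.38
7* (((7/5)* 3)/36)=49/60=0.82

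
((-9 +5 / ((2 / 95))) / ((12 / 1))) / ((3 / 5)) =2285 / 72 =31.74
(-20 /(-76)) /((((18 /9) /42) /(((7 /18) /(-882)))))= -5 /2052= -0.00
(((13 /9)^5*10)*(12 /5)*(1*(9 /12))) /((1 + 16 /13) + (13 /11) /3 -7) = -106189798 /4104999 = -25.87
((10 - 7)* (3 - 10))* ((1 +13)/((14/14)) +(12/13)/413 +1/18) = -1358573/4602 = -295.21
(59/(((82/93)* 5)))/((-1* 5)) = -5487/2050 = -2.68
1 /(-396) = -1 /396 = -0.00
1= 1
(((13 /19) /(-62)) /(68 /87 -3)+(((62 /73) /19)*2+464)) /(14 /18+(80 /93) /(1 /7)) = 69322509315 /1015619654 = 68.26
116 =116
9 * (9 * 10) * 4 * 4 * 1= 12960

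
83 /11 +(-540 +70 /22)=-5822 /11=-529.27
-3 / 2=-1.50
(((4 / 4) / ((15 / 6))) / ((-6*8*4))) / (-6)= 1 / 2880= 0.00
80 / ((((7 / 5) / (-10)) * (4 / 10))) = -10000 / 7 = -1428.57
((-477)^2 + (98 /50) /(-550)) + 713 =3138327451 /13750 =228242.00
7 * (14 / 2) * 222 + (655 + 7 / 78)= 899581 / 78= 11533.09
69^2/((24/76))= 15076.50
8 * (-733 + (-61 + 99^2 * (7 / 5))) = 517096 / 5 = 103419.20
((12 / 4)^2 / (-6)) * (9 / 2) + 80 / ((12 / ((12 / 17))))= -139 / 68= -2.04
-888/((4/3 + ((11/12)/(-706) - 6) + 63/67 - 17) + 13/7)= 3528350784/74979535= 47.06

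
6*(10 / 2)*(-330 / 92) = -2475 / 23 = -107.61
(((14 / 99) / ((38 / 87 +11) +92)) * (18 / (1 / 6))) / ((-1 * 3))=-4872 / 98989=-0.05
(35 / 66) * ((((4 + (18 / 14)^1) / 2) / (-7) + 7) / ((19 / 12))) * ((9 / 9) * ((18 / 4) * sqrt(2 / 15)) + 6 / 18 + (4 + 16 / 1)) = 48.74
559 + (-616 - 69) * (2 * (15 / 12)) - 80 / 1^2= -1233.50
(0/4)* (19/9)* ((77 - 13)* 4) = 0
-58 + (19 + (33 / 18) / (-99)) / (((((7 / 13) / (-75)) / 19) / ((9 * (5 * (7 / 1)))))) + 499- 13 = -31646019 / 2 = -15823009.50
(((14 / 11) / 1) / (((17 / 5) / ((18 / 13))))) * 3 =3780 / 2431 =1.55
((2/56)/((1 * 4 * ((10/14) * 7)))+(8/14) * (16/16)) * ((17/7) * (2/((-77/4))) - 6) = -108177/30184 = -3.58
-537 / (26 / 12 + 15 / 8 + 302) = -12888 / 7345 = -1.75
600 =600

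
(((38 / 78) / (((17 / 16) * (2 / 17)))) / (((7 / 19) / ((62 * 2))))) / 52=89528 / 3549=25.23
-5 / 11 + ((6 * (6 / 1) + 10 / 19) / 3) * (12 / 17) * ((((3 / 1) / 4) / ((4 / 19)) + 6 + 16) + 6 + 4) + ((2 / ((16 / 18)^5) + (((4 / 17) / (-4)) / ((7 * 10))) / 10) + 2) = 310.79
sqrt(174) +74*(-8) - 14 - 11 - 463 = -1080 +sqrt(174) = -1066.81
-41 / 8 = -5.12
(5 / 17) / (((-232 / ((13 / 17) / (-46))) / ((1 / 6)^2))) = 65 / 111031488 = 0.00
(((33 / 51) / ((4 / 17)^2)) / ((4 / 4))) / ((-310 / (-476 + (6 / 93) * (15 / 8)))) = 17.94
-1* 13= -13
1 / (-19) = -1 / 19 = -0.05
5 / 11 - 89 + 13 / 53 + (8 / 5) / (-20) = -1288141 / 14575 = -88.38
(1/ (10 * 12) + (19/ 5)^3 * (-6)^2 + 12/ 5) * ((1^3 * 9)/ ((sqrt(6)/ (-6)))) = -17800203 * sqrt(6)/ 1000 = -43601.41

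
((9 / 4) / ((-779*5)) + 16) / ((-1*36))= -249271 / 560880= -0.44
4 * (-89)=-356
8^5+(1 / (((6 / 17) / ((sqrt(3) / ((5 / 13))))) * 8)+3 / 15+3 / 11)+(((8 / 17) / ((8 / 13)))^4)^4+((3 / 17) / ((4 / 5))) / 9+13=221 * sqrt(3) / 240+1052823679011481940506940467 / 32116386637940133197460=32783.11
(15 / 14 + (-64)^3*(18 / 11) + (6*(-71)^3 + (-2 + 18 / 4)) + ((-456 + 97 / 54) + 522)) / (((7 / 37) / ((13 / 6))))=-5152709930017 / 174636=-29505428.03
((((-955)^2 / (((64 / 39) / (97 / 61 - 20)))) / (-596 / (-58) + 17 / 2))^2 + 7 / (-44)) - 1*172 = 149092466326935183502825 / 502079947776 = 296949653112.72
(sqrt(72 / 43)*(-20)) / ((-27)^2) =-40*sqrt(86) / 10449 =-0.04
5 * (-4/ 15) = -4/ 3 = -1.33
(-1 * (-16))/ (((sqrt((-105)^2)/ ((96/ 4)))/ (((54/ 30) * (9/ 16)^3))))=6561/ 5600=1.17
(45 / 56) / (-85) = -9 / 952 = -0.01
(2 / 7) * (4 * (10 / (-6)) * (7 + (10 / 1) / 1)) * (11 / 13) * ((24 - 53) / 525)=43384 / 28665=1.51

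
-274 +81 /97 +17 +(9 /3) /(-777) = -6435729 /25123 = -256.17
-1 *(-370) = 370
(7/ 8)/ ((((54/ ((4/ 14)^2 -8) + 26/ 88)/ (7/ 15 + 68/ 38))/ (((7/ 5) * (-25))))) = 33617969/ 3174330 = 10.59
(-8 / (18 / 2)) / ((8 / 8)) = -8 / 9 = -0.89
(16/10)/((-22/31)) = -124/55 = -2.25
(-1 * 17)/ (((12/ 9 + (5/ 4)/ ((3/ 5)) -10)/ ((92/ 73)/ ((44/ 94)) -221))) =-452676/ 803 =-563.73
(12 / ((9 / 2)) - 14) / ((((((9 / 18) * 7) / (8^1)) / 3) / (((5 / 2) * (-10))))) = 13600 / 7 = 1942.86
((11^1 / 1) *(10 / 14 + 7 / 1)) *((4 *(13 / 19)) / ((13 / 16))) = 38016 / 133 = 285.83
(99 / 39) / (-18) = -11 / 78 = -0.14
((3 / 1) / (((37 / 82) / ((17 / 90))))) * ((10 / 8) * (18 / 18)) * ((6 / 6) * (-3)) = -697 / 148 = -4.71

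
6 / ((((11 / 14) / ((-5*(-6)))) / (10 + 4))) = 35280 / 11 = 3207.27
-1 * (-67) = 67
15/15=1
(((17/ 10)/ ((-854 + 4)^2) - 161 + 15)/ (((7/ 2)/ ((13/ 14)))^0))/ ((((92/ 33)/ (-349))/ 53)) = 37875381439599/ 39100000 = 968679.83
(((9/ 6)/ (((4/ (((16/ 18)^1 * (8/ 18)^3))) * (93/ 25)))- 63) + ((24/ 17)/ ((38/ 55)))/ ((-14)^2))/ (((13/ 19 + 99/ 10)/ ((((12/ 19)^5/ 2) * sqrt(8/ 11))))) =-2076083064586240 * sqrt(22)/ 38189433834064359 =-0.25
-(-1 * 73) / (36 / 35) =2555 / 36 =70.97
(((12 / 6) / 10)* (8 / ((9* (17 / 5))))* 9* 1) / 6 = 4 / 51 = 0.08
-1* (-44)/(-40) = -11/10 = -1.10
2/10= 0.20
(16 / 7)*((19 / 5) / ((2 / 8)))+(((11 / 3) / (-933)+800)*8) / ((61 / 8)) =874.08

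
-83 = -83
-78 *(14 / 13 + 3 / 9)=-110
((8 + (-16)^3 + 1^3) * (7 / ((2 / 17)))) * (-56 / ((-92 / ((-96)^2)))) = -31375604736 / 23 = -1364156727.65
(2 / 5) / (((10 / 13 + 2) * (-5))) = -13 / 450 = -0.03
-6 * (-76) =456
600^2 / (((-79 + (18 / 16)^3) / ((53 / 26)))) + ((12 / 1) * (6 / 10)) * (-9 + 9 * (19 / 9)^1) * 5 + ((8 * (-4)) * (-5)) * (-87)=-11886145320 / 516347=-23019.69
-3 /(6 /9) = -9 /2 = -4.50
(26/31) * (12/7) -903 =-195639/217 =-901.56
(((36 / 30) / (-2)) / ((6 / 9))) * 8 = -36 / 5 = -7.20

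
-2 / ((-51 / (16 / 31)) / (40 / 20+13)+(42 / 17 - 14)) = 2720 / 24639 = 0.11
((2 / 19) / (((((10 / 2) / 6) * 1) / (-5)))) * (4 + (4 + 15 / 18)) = -106 / 19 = -5.58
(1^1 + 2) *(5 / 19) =15 / 19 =0.79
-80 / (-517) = 80 / 517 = 0.15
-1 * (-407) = 407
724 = 724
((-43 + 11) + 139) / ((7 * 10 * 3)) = 107 / 210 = 0.51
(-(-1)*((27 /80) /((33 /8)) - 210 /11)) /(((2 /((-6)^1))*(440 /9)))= 56457 /48400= 1.17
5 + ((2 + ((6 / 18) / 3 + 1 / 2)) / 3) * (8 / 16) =587 / 108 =5.44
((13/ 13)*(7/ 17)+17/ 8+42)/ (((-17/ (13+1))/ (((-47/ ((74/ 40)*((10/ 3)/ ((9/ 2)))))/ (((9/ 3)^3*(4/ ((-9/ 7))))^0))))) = 53804331/ 42772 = 1257.93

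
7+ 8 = 15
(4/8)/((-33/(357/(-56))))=17/176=0.10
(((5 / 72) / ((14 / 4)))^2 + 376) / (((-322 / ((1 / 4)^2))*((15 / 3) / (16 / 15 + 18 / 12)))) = -262652819 / 7010841600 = -0.04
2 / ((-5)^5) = -2 / 3125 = -0.00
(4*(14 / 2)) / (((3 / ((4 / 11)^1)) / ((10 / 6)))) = 560 / 99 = 5.66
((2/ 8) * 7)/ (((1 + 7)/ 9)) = 63/ 32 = 1.97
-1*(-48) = 48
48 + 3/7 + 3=360/7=51.43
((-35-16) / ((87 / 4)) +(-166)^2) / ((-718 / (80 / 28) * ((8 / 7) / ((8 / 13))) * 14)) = -3995280 / 947401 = -4.22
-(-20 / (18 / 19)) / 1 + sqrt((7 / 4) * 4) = sqrt(7) + 190 / 9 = 23.76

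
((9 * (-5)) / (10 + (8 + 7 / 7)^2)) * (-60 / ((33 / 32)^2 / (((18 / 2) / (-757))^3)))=-223948800 / 4776550802023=-0.00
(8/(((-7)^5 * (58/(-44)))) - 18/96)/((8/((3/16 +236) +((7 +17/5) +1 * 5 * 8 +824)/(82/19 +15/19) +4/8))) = -4620121549719/484127651840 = -9.54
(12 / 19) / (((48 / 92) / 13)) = 299 / 19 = 15.74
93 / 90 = 1.03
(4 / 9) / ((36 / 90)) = 10 / 9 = 1.11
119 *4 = 476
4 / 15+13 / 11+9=1724 / 165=10.45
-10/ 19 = -0.53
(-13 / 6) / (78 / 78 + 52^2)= -13 / 16230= -0.00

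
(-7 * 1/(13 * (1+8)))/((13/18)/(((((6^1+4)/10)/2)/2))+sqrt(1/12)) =-0.02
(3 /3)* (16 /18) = 8 /9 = 0.89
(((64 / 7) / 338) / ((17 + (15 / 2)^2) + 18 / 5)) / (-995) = -128 / 361835929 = -0.00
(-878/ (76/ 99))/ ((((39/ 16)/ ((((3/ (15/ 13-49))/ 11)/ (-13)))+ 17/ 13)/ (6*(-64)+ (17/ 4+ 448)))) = -154243089/ 10987415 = -14.04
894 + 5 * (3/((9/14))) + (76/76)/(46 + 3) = 134851/147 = 917.35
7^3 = 343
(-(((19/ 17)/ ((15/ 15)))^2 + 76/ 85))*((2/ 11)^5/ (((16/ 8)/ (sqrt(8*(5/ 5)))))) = -99104*sqrt(2)/ 232718695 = -0.00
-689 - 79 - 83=-851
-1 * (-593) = 593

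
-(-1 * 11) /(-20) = -11 /20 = -0.55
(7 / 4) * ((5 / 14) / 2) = 5 / 16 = 0.31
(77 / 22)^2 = 49 / 4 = 12.25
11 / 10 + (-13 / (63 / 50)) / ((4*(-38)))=27959 / 23940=1.17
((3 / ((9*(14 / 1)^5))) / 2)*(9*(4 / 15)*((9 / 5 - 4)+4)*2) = 9 / 3361400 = 0.00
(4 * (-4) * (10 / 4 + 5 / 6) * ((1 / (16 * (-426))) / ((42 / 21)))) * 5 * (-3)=-25 / 426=-0.06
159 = 159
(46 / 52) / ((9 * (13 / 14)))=0.11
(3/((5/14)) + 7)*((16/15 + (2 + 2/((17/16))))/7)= 10.89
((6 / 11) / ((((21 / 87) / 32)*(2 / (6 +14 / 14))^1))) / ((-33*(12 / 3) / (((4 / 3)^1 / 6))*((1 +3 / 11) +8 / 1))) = -232 / 5049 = -0.05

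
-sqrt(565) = -23.77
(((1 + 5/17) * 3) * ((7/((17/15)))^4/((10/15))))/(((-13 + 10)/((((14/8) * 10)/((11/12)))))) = -76576893750/1419857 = -53932.82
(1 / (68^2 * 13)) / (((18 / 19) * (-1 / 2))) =-19 / 541008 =-0.00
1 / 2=0.50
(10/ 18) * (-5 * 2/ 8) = -25/ 36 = -0.69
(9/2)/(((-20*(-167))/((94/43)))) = 423/143620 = 0.00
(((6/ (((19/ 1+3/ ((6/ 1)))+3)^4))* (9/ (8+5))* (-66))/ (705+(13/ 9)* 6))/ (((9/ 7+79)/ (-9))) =0.00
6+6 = 12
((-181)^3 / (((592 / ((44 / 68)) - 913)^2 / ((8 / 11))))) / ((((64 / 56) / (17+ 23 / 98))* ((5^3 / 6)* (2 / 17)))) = -624289062221 / 85750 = -7280338.92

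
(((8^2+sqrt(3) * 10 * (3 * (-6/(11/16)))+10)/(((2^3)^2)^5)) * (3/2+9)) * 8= 777/134217728 - 945 * sqrt(3)/46137344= -0.00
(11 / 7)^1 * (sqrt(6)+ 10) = 19.56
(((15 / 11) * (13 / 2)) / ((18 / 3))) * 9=585 / 44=13.30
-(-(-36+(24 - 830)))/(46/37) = -677.26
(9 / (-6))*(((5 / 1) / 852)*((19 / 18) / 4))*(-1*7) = 665 / 40896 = 0.02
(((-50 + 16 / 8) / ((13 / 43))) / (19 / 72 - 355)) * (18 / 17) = 2674944 / 5644561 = 0.47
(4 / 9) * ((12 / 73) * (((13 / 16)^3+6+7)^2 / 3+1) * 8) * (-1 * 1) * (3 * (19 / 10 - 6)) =128103666593 / 287047680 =446.28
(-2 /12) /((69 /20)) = -10 /207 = -0.05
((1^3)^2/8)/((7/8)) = 1/7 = 0.14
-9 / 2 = -4.50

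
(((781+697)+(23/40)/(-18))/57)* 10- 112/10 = 5090861/20520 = 248.09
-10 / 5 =-2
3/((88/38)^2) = 1083/1936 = 0.56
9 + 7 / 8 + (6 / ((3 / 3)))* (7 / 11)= 1205 / 88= 13.69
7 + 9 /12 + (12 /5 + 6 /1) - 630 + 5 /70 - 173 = -110149 /140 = -786.78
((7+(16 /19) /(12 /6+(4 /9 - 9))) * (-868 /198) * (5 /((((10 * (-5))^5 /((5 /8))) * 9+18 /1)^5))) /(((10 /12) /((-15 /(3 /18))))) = -8357755 /948090109944447573569420018222318713555364029155708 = -0.00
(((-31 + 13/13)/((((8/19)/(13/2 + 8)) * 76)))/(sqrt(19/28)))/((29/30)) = -225 * sqrt(133)/152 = -17.07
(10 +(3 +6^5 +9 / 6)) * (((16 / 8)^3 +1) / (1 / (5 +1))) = 420687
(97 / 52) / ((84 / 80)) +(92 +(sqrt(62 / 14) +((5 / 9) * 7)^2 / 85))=sqrt(217) / 7 +11773154 / 125307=96.06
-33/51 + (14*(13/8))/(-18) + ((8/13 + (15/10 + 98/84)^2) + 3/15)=478597/79560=6.02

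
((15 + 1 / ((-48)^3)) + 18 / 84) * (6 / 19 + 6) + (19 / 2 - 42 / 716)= 11577086855 / 109702656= 105.53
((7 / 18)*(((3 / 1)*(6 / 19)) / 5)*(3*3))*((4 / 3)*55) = 924 / 19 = 48.63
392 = 392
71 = 71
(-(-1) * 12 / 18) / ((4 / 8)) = 1.33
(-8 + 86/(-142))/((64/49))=-29939/4544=-6.59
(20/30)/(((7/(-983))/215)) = -20128.10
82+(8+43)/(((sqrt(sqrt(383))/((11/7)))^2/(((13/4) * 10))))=82+401115 * sqrt(383)/37534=291.14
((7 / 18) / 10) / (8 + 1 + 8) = 7 / 3060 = 0.00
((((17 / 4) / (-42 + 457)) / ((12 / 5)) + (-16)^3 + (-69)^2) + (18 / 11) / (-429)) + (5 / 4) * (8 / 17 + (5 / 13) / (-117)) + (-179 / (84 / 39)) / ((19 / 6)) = 353301308989835 / 552602978928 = 639.34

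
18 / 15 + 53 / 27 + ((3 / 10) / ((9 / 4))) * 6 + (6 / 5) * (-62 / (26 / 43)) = -208991 / 1755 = -119.08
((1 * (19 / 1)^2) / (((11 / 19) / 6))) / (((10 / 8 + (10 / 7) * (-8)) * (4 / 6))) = -30324 / 55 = -551.35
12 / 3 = 4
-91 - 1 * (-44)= -47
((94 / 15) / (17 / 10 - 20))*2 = -376 / 549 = -0.68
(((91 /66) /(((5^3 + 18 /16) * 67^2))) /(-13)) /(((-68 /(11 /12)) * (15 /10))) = 7 /4157990118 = 0.00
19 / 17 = 1.12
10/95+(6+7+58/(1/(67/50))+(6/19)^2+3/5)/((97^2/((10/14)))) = 0.11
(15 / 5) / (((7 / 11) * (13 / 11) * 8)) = 363 / 728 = 0.50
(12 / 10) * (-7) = -42 / 5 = -8.40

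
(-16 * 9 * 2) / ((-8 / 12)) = 432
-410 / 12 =-205 / 6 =-34.17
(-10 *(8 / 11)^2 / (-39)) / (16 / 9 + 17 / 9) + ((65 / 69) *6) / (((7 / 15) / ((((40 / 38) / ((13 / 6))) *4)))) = 1247773760 / 52929877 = 23.57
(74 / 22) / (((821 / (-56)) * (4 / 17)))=-8806 / 9031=-0.98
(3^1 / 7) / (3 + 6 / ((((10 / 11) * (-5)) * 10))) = 250 / 1673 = 0.15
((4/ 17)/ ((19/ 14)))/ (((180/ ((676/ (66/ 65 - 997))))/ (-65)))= 7997080/ 188196273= 0.04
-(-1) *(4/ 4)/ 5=1/ 5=0.20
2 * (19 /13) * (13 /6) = 19 /3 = 6.33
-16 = -16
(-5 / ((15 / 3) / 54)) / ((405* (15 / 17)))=-34 / 225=-0.15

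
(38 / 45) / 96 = 19 / 2160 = 0.01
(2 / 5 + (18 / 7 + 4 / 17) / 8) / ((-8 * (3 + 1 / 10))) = -0.03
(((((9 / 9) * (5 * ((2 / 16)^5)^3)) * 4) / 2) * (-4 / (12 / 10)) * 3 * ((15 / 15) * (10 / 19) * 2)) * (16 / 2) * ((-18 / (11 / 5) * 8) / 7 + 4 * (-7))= 89875 / 100536594464768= 0.00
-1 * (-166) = 166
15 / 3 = 5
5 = 5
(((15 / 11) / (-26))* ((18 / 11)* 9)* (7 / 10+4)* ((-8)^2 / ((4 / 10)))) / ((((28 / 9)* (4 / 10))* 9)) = -571050 / 11011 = -51.86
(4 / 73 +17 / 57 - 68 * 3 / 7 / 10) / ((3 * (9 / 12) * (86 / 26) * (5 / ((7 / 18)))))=-9698182 / 362319075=-0.03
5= 5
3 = 3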